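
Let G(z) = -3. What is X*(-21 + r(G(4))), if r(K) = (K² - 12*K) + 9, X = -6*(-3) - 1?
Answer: 561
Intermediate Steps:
X = 17 (X = 18 - 1 = 17)
r(K) = 9 + K² - 12*K
X*(-21 + r(G(4))) = 17*(-21 + (9 + (-3)² - 12*(-3))) = 17*(-21 + (9 + 9 + 36)) = 17*(-21 + 54) = 17*33 = 561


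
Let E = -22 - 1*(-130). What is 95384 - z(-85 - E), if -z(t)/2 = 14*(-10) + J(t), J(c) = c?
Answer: 94718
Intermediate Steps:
E = 108 (E = -22 + 130 = 108)
z(t) = 280 - 2*t (z(t) = -2*(14*(-10) + t) = -2*(-140 + t) = 280 - 2*t)
95384 - z(-85 - E) = 95384 - (280 - 2*(-85 - 1*108)) = 95384 - (280 - 2*(-85 - 108)) = 95384 - (280 - 2*(-193)) = 95384 - (280 + 386) = 95384 - 1*666 = 95384 - 666 = 94718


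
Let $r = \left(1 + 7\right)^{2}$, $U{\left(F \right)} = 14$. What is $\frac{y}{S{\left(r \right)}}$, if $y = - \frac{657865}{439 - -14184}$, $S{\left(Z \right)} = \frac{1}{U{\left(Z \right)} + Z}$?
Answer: $- \frac{51313470}{14623} \approx -3509.1$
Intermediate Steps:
$r = 64$ ($r = 8^{2} = 64$)
$S{\left(Z \right)} = \frac{1}{14 + Z}$
$y = - \frac{657865}{14623}$ ($y = - \frac{657865}{439 + 14184} = - \frac{657865}{14623} \approx -44.988$)
$\frac{y}{S{\left(r \right)}} = - \frac{657865}{14623 \frac{1}{14 + 64}} = - \frac{657865}{14623 \cdot \frac{1}{78}} = - \frac{657865 \frac{1}{\frac{1}{78}}}{14623} = \left(- \frac{657865}{14623}\right) 78 = - \frac{51313470}{14623}$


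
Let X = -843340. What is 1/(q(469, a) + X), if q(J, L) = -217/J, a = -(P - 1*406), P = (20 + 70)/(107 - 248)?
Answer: -67/56503811 ≈ -1.1858e-6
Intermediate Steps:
P = -30/47 (P = 90/(-141) = 90*(-1/141) = -30/47 ≈ -0.63830)
a = 19112/47 (a = -(-30/47 - 1*406) = -(-30/47 - 406) = -1*(-19112/47) = 19112/47 ≈ 406.64)
1/(q(469, a) + X) = 1/(-217/469 - 843340) = 1/(-217*1/469 - 843340) = 1/(-31/67 - 843340) = 1/(-56503811/67) = -67/56503811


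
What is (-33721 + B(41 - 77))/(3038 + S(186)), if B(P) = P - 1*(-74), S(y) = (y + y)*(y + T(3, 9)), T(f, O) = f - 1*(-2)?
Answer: -33683/74090 ≈ -0.45462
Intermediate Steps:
T(f, O) = 2 + f (T(f, O) = f + 2 = 2 + f)
S(y) = 2*y*(5 + y) (S(y) = (y + y)*(y + (2 + 3)) = (2*y)*(y + 5) = (2*y)*(5 + y) = 2*y*(5 + y))
B(P) = 74 + P (B(P) = P + 74 = 74 + P)
(-33721 + B(41 - 77))/(3038 + S(186)) = (-33721 + (74 + (41 - 77)))/(3038 + 2*186*(5 + 186)) = (-33721 + (74 - 36))/(3038 + 2*186*191) = (-33721 + 38)/(3038 + 71052) = -33683/74090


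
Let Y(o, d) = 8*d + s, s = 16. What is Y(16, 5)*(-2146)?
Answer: -120176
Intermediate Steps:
Y(o, d) = 16 + 8*d (Y(o, d) = 8*d + 16 = 16 + 8*d)
Y(16, 5)*(-2146) = (16 + 8*5)*(-2146) = (16 + 40)*(-2146) = 56*(-2146) = -120176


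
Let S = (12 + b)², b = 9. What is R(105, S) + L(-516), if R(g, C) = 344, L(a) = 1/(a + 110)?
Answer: 139663/406 ≈ 344.00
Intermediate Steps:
L(a) = 1/(110 + a)
S = 441 (S = (12 + 9)² = 21² = 441)
R(105, S) + L(-516) = 344 + 1/(110 - 516) = 344 + 1/(-406) = 344 - 1/406 = 139663/406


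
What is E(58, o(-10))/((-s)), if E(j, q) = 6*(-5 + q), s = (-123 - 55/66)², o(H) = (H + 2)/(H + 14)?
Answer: 1512/552049 ≈ 0.0027389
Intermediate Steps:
o(H) = (2 + H)/(14 + H)
s = 552049/36 (s = (-123 - 55*1/66)² = (-123 - ⅚)² = (-743/6)² = 552049/36 ≈ 15335.)
E(j, q) = -30 + 6*q
E(58, o(-10))/((-s)) = (-30 + 6*((2 - 10)/(14 - 10)))/((-1*552049/36)) = (-30 + 6*(-8/4))/(-552049/36) = (-30 + 6*((¼)*(-8)))*(-36/552049) = (-30 + 6*(-2))*(-36/552049) = (-30 - 12)*(-36/552049) = -42*(-36/552049) = 1512/552049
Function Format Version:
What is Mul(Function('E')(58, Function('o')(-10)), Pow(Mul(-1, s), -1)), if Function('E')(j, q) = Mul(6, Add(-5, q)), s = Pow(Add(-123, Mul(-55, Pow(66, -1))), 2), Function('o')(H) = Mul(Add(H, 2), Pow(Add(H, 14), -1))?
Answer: Rational(1512, 552049) ≈ 0.0027389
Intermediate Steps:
Function('o')(H) = Mul(Pow(Add(14, H), -1), Add(2, H)) (Function('o')(H) = Mul(Add(2, H), Pow(Add(14, H), -1)) = Mul(Pow(Add(14, H), -1), Add(2, H)))
s = Rational(552049, 36) (s = Pow(Add(-123, Mul(-55, Rational(1, 66))), 2) = Pow(Add(-123, Rational(-5, 6)), 2) = Pow(Rational(-743, 6), 2) = Rational(552049, 36) ≈ 15335.)
Function('E')(j, q) = Add(-30, Mul(6, q))
Mul(Function('E')(58, Function('o')(-10)), Pow(Mul(-1, s), -1)) = Mul(Add(-30, Mul(6, Mul(Pow(Add(14, -10), -1), Add(2, -10)))), Pow(Mul(-1, Rational(552049, 36)), -1)) = Mul(Add(-30, Mul(6, Mul(Pow(4, -1), -8))), Pow(Rational(-552049, 36), -1)) = Mul(Add(-30, Mul(6, Mul(Rational(1, 4), -8))), Rational(-36, 552049)) = Mul(Add(-30, Mul(6, -2)), Rational(-36, 552049)) = Mul(Add(-30, -12), Rational(-36, 552049)) = Mul(-42, Rational(-36, 552049)) = Rational(1512, 552049)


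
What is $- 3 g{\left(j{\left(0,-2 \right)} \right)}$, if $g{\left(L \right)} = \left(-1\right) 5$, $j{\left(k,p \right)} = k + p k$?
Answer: $15$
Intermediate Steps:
$j{\left(k,p \right)} = k + k p$
$g{\left(L \right)} = -5$
$- 3 g{\left(j{\left(0,-2 \right)} \right)} = \left(-3\right) \left(-5\right) = 15$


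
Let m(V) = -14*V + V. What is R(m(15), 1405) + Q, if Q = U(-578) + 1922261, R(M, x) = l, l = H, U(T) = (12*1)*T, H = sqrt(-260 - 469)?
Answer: 1915325 + 27*I ≈ 1.9153e+6 + 27.0*I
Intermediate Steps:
H = 27*I (H = sqrt(-729) = 27*I ≈ 27.0*I)
U(T) = 12*T
m(V) = -13*V
l = 27*I ≈ 27.0*I
R(M, x) = 27*I
Q = 1915325 (Q = 12*(-578) + 1922261 = -6936 + 1922261 = 1915325)
R(m(15), 1405) + Q = 27*I + 1915325 = 1915325 + 27*I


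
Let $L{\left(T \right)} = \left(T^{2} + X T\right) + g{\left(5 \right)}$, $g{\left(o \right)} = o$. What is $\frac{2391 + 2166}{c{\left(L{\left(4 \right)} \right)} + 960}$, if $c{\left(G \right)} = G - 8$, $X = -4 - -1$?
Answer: $\frac{147}{31} \approx 4.7419$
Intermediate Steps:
$X = -3$ ($X = -4 + 1 = -3$)
$L{\left(T \right)} = 5 + T^{2} - 3 T$ ($L{\left(T \right)} = \left(T^{2} - 3 T\right) + 5 = 5 + T^{2} - 3 T$)
$c{\left(G \right)} = -8 + G$
$\frac{2391 + 2166}{c{\left(L{\left(4 \right)} \right)} + 960} = \frac{2391 + 2166}{\left(-8 + \left(5 + 4^{2} - 12\right)\right) + 960} = \frac{4557}{\left(-8 + \left(5 + 16 - 12\right)\right) + 960} = \frac{4557}{\left(-8 + 9\right) + 960} = \frac{4557}{1 + 960} = \frac{4557}{961} = 4557 \cdot \frac{1}{961} = \frac{147}{31}$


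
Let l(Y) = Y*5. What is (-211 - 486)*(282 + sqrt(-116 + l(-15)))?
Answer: -196554 - 697*I*sqrt(191) ≈ -1.9655e+5 - 9632.7*I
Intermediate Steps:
l(Y) = 5*Y
(-211 - 486)*(282 + sqrt(-116 + l(-15))) = (-211 - 486)*(282 + sqrt(-116 + 5*(-15))) = -697*(282 + sqrt(-116 - 75)) = -697*(282 + sqrt(-191)) = -697*(282 + I*sqrt(191)) = -196554 - 697*I*sqrt(191)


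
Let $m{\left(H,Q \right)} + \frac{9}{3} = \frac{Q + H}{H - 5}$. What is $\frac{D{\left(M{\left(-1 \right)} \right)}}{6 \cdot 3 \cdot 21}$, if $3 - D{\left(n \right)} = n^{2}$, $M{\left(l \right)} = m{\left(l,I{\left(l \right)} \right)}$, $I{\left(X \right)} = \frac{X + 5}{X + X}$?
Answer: $- \frac{13}{1512} \approx -0.0085979$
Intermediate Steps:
$I{\left(X \right)} = \frac{5 + X}{2 X}$
$m{\left(H,Q \right)} = -3 + \frac{H + Q}{-5 + H}$ ($m{\left(H,Q \right)} = -3 + \frac{Q + H}{H - 5} = -3 + \frac{H + Q}{-5 + H}$)
$M{\left(l \right)} = \frac{15 - 2 l + \frac{5 + l}{2 l}}{-5 + l}$ ($M{\left(l \right)} = \frac{15 + \frac{5 + l}{2 l} - 2 l}{-5 + l} = \frac{15 - 2 l + \frac{5 + l}{2 l}}{-5 + l}$)
$D{\left(n \right)} = 3 - n^{2}$
$\frac{D{\left(M{\left(-1 \right)} \right)}}{6 \cdot 3 \cdot 21} = \frac{3 - \left(\frac{5 - 4 \left(-1\right)^{2} + 31 \left(-1\right)}{2 \left(-1\right) \left(-5 - 1\right)}\right)^{2}}{6 \cdot 3 \cdot 21} = \frac{3 - \left(\frac{1}{2} \left(-1\right) \frac{1}{-6} \left(5 - 4 - 31\right)\right)^{2}}{18 \cdot 21} = \frac{3 - \left(\frac{1}{2} \left(-1\right) \left(- \frac{1}{6}\right) \left(5 - 4 - 31\right)\right)^{2}}{378} = \left(3 - \left(\frac{1}{2} \left(-1\right) \left(- \frac{1}{6}\right) \left(-30\right)\right)^{2}\right) \frac{1}{378} = \left(3 - \left(- \frac{5}{2}\right)^{2}\right) \frac{1}{378} = \left(3 - \frac{25}{4}\right) \frac{1}{378} = \left(- \frac{13}{4}\right) \frac{1}{378} = - \frac{13}{1512}$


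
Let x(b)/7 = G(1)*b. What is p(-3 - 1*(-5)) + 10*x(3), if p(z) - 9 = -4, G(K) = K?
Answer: 215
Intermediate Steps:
p(z) = 5 (p(z) = 9 - 4 = 5)
x(b) = 7*b (x(b) = 7*(1*b) = 7*b)
p(-3 - 1*(-5)) + 10*x(3) = 5 + 10*(7*3) = 5 + 10*21 = 5 + 210 = 215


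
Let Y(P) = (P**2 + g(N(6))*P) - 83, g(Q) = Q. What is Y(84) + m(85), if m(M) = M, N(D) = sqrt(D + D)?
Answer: 7058 + 168*sqrt(3) ≈ 7349.0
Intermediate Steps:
N(D) = sqrt(2)*sqrt(D) (N(D) = sqrt(2*D) = sqrt(2)*sqrt(D))
Y(P) = -83 + P**2 + 2*P*sqrt(3) (Y(P) = (P**2 + (sqrt(2)*sqrt(6))*P) - 83 = (P**2 + (2*sqrt(3))*P) - 83 = (P**2 + 2*P*sqrt(3)) - 83 = -83 + P**2 + 2*P*sqrt(3))
Y(84) + m(85) = (-83 + 84**2 + 2*84*sqrt(3)) + 85 = (-83 + 7056 + 168*sqrt(3)) + 85 = (6973 + 168*sqrt(3)) + 85 = 7058 + 168*sqrt(3)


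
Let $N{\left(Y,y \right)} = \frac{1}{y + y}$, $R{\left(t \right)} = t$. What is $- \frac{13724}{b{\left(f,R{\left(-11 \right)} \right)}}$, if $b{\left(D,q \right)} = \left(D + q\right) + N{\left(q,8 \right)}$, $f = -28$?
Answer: $\frac{219584}{623} \approx 352.46$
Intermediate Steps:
$N{\left(Y,y \right)} = \frac{1}{2 y}$
$b{\left(D,q \right)} = \frac{1}{16} + D + q$ ($b{\left(D,q \right)} = \left(D + q\right) + \frac{1}{2 \cdot 8} = \left(D + q\right) + \frac{1}{2} \cdot \frac{1}{8} = \left(D + q\right) + \frac{1}{16} = \frac{1}{16} + D + q$)
$- \frac{13724}{b{\left(f,R{\left(-11 \right)} \right)}} = - \frac{13724}{\frac{1}{16} - 28 - 11} = - \frac{13724}{- \frac{623}{16}} = \left(-13724\right) \left(- \frac{16}{623}\right) = \frac{219584}{623}$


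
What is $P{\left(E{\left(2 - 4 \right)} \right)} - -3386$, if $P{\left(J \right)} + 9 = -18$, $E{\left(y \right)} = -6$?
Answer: $3359$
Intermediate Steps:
$P{\left(J \right)} = -27$ ($P{\left(J \right)} = -9 - 18 = -27$)
$P{\left(E{\left(2 - 4 \right)} \right)} - -3386 = -27 - -3386 = -27 + 3386 = 3359$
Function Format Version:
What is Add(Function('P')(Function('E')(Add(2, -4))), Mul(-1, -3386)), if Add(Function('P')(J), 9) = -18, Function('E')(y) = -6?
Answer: 3359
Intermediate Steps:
Function('P')(J) = -27 (Function('P')(J) = Add(-9, -18) = -27)
Add(Function('P')(Function('E')(Add(2, -4))), Mul(-1, -3386)) = Add(-27, Mul(-1, -3386)) = Add(-27, 3386) = 3359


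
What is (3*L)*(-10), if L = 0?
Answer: 0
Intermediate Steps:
(3*L)*(-10) = (3*0)*(-10) = 0*(-10) = 0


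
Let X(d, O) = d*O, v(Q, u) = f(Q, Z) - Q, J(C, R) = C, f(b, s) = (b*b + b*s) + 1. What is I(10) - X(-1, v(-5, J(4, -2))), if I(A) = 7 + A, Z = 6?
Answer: 18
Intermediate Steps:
f(b, s) = 1 + b² + b*s (f(b, s) = (b² + b*s) + 1 = 1 + b² + b*s)
v(Q, u) = 1 + Q² + 5*Q (v(Q, u) = (1 + Q² + Q*6) - Q = (1 + Q² + 6*Q) - Q = 1 + Q² + 5*Q)
X(d, O) = O*d
I(10) - X(-1, v(-5, J(4, -2))) = (7 + 10) - (1 + (-5)² + 5*(-5))*(-1) = 17 - (1 + 25 - 25)*(-1) = 17 - (-1) = 17 - 1*(-1) = 17 + 1 = 18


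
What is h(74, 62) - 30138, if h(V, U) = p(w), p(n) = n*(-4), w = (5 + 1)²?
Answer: -30282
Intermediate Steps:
w = 36 (w = 6² = 36)
p(n) = -4*n
h(V, U) = -144 (h(V, U) = -4*36 = -144)
h(74, 62) - 30138 = -144 - 30138 = -30282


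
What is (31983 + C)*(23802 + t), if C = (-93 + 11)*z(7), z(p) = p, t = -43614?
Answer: -622275108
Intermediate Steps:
C = -574 (C = (-93 + 11)*7 = -82*7 = -574)
(31983 + C)*(23802 + t) = (31983 - 574)*(23802 - 43614) = 31409*(-19812) = -622275108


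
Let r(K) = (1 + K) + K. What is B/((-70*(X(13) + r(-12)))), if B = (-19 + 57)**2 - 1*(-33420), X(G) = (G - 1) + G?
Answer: -8716/35 ≈ -249.03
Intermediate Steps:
X(G) = -1 + 2*G (X(G) = (-1 + G) + G = -1 + 2*G)
r(K) = 1 + 2*K
B = 34864 (B = 38**2 + 33420 = 1444 + 33420 = 34864)
B/((-70*(X(13) + r(-12)))) = 34864/((-70*((-1 + 2*13) + (1 + 2*(-12))))) = 34864/((-70*((-1 + 26) + (1 - 24)))) = 34864/((-70*(25 - 23))) = 34864/((-70*2)) = 34864/(-140) = 34864*(-1/140) = -8716/35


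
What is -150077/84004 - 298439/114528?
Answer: -10564522103/2405202528 ≈ -4.3924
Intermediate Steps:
-150077/84004 - 298439/114528 = -10564522103/2405202528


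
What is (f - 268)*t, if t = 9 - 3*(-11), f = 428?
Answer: 6720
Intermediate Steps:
t = 42 (t = 9 + 33 = 42)
(f - 268)*t = (428 - 268)*42 = 160*42 = 6720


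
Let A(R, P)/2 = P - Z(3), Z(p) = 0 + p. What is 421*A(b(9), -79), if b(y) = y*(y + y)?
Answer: -69044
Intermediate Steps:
Z(p) = p
b(y) = 2*y**2 (b(y) = y*(2*y) = 2*y**2)
A(R, P) = -6 + 2*P (A(R, P) = 2*(P - 1*3) = 2*(P - 3) = 2*(-3 + P) = -6 + 2*P)
421*A(b(9), -79) = 421*(-6 + 2*(-79)) = 421*(-6 - 158) = 421*(-164) = -69044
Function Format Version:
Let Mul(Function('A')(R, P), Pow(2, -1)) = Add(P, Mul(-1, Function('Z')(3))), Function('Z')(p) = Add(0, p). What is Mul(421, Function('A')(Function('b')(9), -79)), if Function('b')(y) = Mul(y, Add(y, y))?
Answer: -69044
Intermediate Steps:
Function('Z')(p) = p
Function('b')(y) = Mul(2, Pow(y, 2)) (Function('b')(y) = Mul(y, Mul(2, y)) = Mul(2, Pow(y, 2)))
Function('A')(R, P) = Add(-6, Mul(2, P)) (Function('A')(R, P) = Mul(2, Add(P, Mul(-1, 3))) = Mul(2, Add(P, -3)) = Mul(2, Add(-3, P)) = Add(-6, Mul(2, P)))
Mul(421, Function('A')(Function('b')(9), -79)) = Mul(421, Add(-6, Mul(2, -79))) = Mul(421, Add(-6, -158)) = Mul(421, -164) = -69044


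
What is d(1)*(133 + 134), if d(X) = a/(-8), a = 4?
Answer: -267/2 ≈ -133.50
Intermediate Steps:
d(X) = -1/2 (d(X) = 4/(-8) = 4*(-1/8) = -1/2)
d(1)*(133 + 134) = -(133 + 134)/2 = -1/2*267 = -267/2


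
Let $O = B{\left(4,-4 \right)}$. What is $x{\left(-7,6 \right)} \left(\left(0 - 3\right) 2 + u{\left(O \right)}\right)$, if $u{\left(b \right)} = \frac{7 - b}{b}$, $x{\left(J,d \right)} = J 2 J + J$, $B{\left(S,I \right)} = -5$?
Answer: $- \frac{3822}{5} \approx -764.4$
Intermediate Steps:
$O = -5$
$x{\left(J,d \right)} = J + 2 J^{2}$ ($x{\left(J,d \right)} = 2 J J + J = 2 J^{2} + J = J + 2 J^{2}$)
$u{\left(b \right)} = \frac{7 - b}{b}$
$x{\left(-7,6 \right)} \left(\left(0 - 3\right) 2 + u{\left(O \right)}\right) = - 7 \left(1 + 2 \left(-7\right)\right) \left(\left(0 - 3\right) 2 + \frac{7 - -5}{-5}\right) = - 7 \left(1 - 14\right) \left(\left(-3\right) 2 - \frac{7 + 5}{5}\right) = \left(-7\right) \left(-13\right) \left(-6 - \frac{12}{5}\right) = 91 \left(-6 - \frac{12}{5}\right) = 91 \left(- \frac{42}{5}\right) = - \frac{3822}{5}$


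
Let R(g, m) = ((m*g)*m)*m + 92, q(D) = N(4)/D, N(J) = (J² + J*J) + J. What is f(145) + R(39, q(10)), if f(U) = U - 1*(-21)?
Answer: 259698/125 ≈ 2077.6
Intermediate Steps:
N(J) = J + 2*J² (N(J) = (J² + J²) + J = 2*J² + J = J + 2*J²)
q(D) = 36/D (q(D) = (4*(1 + 2*4))/D = (4*(1 + 8))/D = (4*9)/D = 36/D)
f(U) = 21 + U (f(U) = U + 21 = 21 + U)
R(g, m) = 92 + g*m³ (R(g, m) = ((g*m)*m)*m + 92 = (g*m²)*m + 92 = g*m³ + 92 = 92 + g*m³)
f(145) + R(39, q(10)) = (21 + 145) + (92 + 39*(36/10)³) = 166 + (92 + 39*(36*(⅒))³) = 166 + (92 + 39*(18/5)³) = 166 + (92 + 39*(5832/125)) = 166 + (92 + 227448/125) = 166 + 238948/125 = 259698/125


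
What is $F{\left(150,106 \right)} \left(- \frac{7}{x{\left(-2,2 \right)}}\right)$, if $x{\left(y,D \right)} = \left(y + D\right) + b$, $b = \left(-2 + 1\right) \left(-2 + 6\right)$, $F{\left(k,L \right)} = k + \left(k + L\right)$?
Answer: $\frac{1421}{2} \approx 710.5$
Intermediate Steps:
$F{\left(k,L \right)} = L + 2 k$ ($F{\left(k,L \right)} = k + \left(L + k\right) = L + 2 k$)
$b = -4$ ($b = \left(-1\right) 4 = -4$)
$x{\left(y,D \right)} = -4 + D + y$ ($x{\left(y,D \right)} = \left(y + D\right) - 4 = \left(D + y\right) - 4 = -4 + D + y$)
$F{\left(150,106 \right)} \left(- \frac{7}{x{\left(-2,2 \right)}}\right) = \left(106 + 2 \cdot 150\right) \left(- \frac{7}{-4 + 2 - 2}\right) = \left(106 + 300\right) \left(- \frac{7}{-4}\right) = 406 \left(\left(-7\right) \left(- \frac{1}{4}\right)\right) = 406 \cdot \frac{7}{4} = \frac{1421}{2}$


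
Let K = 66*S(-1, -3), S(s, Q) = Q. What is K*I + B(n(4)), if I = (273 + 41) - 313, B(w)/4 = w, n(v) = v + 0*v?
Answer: -182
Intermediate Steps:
n(v) = v (n(v) = v + 0 = v)
K = -198 (K = 66*(-3) = -198)
B(w) = 4*w
I = 1 (I = 314 - 313 = 1)
K*I + B(n(4)) = -198*1 + 4*4 = -198 + 16 = -182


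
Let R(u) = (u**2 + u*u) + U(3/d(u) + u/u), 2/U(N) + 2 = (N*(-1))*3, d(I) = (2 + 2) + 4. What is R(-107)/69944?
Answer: 560993/1713628 ≈ 0.32737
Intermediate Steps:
d(I) = 8 (d(I) = 4 + 4 = 8)
U(N) = 2/(-2 - 3*N) (U(N) = 2/(-2 + (N*(-1))*3) = 2/(-2 - N*3) = 2/(-2 - 3*N))
R(u) = -16/49 + 2*u**2 (R(u) = (u**2 + u*u) - 2/(2 + 3*(3/8 + u/u)) = (u**2 + u**2) - 2/(2 + 3*(3*(1/8) + 1)) = 2*u**2 - 2/(2 + 3*(3/8 + 1)) = 2*u**2 - 2/(2 + 3*(11/8)) = 2*u**2 - 2/(2 + 33/8) = 2*u**2 - 2/49/8 = 2*u**2 - 2*8/49 = 2*u**2 - 16/49 = -16/49 + 2*u**2)
R(-107)/69944 = (-16/49 + 2*(-107)**2)/69944 = (-16/49 + 2*11449)*(1/69944) = (-16/49 + 22898)*(1/69944) = (1121986/49)*(1/69944) = 560993/1713628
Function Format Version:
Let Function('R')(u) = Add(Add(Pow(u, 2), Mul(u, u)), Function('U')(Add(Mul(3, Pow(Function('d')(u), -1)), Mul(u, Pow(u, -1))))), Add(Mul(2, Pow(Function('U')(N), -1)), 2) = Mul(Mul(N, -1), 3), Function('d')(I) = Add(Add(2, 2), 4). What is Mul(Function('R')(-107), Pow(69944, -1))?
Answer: Rational(560993, 1713628) ≈ 0.32737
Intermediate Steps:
Function('d')(I) = 8 (Function('d')(I) = Add(4, 4) = 8)
Function('U')(N) = Mul(2, Pow(Add(-2, Mul(-3, N)), -1)) (Function('U')(N) = Mul(2, Pow(Add(-2, Mul(Mul(N, -1), 3)), -1)) = Mul(2, Pow(Add(-2, Mul(Mul(-1, N), 3)), -1)) = Mul(2, Pow(Add(-2, Mul(-3, N)), -1)))
Function('R')(u) = Add(Rational(-16, 49), Mul(2, Pow(u, 2))) (Function('R')(u) = Add(Add(Pow(u, 2), Mul(u, u)), Mul(-2, Pow(Add(2, Mul(3, Add(Mul(3, Pow(8, -1)), Mul(u, Pow(u, -1))))), -1))) = Add(Add(Pow(u, 2), Pow(u, 2)), Mul(-2, Pow(Add(2, Mul(3, Add(Mul(3, Rational(1, 8)), 1))), -1))) = Add(Mul(2, Pow(u, 2)), Mul(-2, Pow(Add(2, Mul(3, Add(Rational(3, 8), 1))), -1))) = Add(Mul(2, Pow(u, 2)), Mul(-2, Pow(Add(2, Mul(3, Rational(11, 8))), -1))) = Add(Mul(2, Pow(u, 2)), Mul(-2, Pow(Add(2, Rational(33, 8)), -1))) = Add(Mul(2, Pow(u, 2)), Mul(-2, Pow(Rational(49, 8), -1))) = Add(Mul(2, Pow(u, 2)), Mul(-2, Rational(8, 49))) = Add(Mul(2, Pow(u, 2)), Rational(-16, 49)) = Add(Rational(-16, 49), Mul(2, Pow(u, 2))))
Mul(Function('R')(-107), Pow(69944, -1)) = Mul(Add(Rational(-16, 49), Mul(2, Pow(-107, 2))), Pow(69944, -1)) = Mul(Add(Rational(-16, 49), Mul(2, 11449)), Rational(1, 69944)) = Mul(Add(Rational(-16, 49), 22898), Rational(1, 69944)) = Mul(Rational(1121986, 49), Rational(1, 69944)) = Rational(560993, 1713628)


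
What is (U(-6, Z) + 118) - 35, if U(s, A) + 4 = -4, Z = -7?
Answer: 75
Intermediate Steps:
U(s, A) = -8 (U(s, A) = -4 - 4 = -8)
(U(-6, Z) + 118) - 35 = (-8 + 118) - 35 = 110 - 35 = 75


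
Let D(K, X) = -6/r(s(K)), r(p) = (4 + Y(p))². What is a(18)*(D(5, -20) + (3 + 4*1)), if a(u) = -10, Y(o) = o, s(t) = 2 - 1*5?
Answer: -10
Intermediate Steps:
s(t) = -3 (s(t) = 2 - 5 = -3)
r(p) = (4 + p)²
D(K, X) = -6 (D(K, X) = -6/(4 - 3)² = -6/(1²) = -6/1 = -6*1 = -6)
a(18)*(D(5, -20) + (3 + 4*1)) = -10*(-6 + (3 + 4*1)) = -10*(-6 + (3 + 4)) = -10*(-6 + 7) = -10*1 = -10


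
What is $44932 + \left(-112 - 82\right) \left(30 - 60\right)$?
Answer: $50752$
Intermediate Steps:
$44932 + \left(-112 - 82\right) \left(30 - 60\right) = 44932 - -5820 = 44932 + 5820 = 50752$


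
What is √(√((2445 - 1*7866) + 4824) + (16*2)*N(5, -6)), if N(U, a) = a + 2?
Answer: √(-128 + I*√597) ≈ 1.075 + 11.365*I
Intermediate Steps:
N(U, a) = 2 + a
√(√((2445 - 1*7866) + 4824) + (16*2)*N(5, -6)) = √(√((2445 - 1*7866) + 4824) + (16*2)*(2 - 6)) = √(√((2445 - 7866) + 4824) + 32*(-4)) = √(√(-5421 + 4824) - 128) = √(√(-597) - 128) = √(I*√597 - 128) = √(-128 + I*√597)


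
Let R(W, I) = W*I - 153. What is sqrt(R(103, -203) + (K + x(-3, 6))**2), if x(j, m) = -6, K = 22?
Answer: I*sqrt(20806) ≈ 144.24*I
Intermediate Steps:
R(W, I) = -153 + I*W (R(W, I) = I*W - 153 = -153 + I*W)
sqrt(R(103, -203) + (K + x(-3, 6))**2) = sqrt((-153 - 203*103) + (22 - 6)**2) = sqrt((-153 - 20909) + 16**2) = sqrt(-21062 + 256) = sqrt(-20806) = I*sqrt(20806)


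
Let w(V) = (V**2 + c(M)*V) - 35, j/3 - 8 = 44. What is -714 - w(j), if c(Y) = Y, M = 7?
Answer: -26107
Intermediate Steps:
j = 156 (j = 24 + 3*44 = 24 + 132 = 156)
w(V) = -35 + V**2 + 7*V (w(V) = (V**2 + 7*V) - 35 = -35 + V**2 + 7*V)
-714 - w(j) = -714 - (-35 + 156**2 + 7*156) = -714 - (-35 + 24336 + 1092) = -714 - 1*25393 = -714 - 25393 = -26107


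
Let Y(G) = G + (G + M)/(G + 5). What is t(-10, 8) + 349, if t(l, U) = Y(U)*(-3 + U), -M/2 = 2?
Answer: 5077/13 ≈ 390.54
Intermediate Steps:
M = -4 (M = -2*2 = -4)
Y(G) = G + (-4 + G)/(5 + G) (Y(G) = G + (G - 4)/(G + 5) = G + (-4 + G)/(5 + G))
t(l, U) = (-3 + U)*(-4 + U² + 6*U)/(5 + U) (t(l, U) = ((-4 + U² + 6*U)/(5 + U))*(-3 + U) = (-3 + U)*(-4 + U² + 6*U)/(5 + U))
t(-10, 8) + 349 = (-3 + 8)*(-4 + 8² + 6*8)/(5 + 8) + 349 = 5*(-4 + 64 + 48)/13 + 349 = (1/13)*5*108 + 349 = 540/13 + 349 = 5077/13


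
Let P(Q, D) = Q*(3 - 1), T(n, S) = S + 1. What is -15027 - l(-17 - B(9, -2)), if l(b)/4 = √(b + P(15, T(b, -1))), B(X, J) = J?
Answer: -15027 - 4*√15 ≈ -15043.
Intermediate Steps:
T(n, S) = 1 + S
P(Q, D) = 2*Q (P(Q, D) = Q*2 = 2*Q)
l(b) = 4*√(30 + b) (l(b) = 4*√(b + 2*15) = 4*√(b + 30) = 4*√(30 + b))
-15027 - l(-17 - B(9, -2)) = -15027 - 4*√(30 + (-17 - 1*(-2))) = -15027 - 4*√(30 + (-17 + 2)) = -15027 - 4*√(30 - 15) = -15027 - 4*√15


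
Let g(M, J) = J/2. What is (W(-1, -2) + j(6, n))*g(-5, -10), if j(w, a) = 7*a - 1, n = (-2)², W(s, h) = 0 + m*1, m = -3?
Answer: -120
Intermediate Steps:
g(M, J) = J/2 (g(M, J) = J*(½) = J/2)
W(s, h) = -3 (W(s, h) = 0 - 3*1 = 0 - 3 = -3)
n = 4
j(w, a) = -1 + 7*a
(W(-1, -2) + j(6, n))*g(-5, -10) = (-3 + (-1 + 7*4))*((½)*(-10)) = (-3 + (-1 + 28))*(-5) = (-3 + 27)*(-5) = 24*(-5) = -120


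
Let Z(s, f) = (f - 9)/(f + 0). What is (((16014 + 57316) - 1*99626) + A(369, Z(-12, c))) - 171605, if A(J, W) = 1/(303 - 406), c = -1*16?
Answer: -20383804/103 ≈ -1.9790e+5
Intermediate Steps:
c = -16
Z(s, f) = (-9 + f)/f
A(J, W) = -1/103 (A(J, W) = 1/(-103) = -1/103)
(((16014 + 57316) - 1*99626) + A(369, Z(-12, c))) - 171605 = (((16014 + 57316) - 1*99626) - 1/103) - 171605 = ((73330 - 99626) - 1/103) - 171605 = (-26296 - 1/103) - 171605 = -2708489/103 - 171605 = -20383804/103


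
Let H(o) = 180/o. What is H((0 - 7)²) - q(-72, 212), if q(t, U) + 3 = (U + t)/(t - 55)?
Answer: 48389/6223 ≈ 7.7758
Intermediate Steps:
q(t, U) = -3 + (U + t)/(-55 + t) (q(t, U) = -3 + (U + t)/(t - 55) = -3 + (U + t)/(-55 + t))
H((0 - 7)²) - q(-72, 212) = 180/((0 - 7)²) - (165 + 212 - 2*(-72))/(-55 - 72) = 180/((-7)²) - (165 + 212 + 144)/(-127) = 180/49 - (-1)*521/127 = 180*(1/49) - 1*(-521/127) = 180/49 + 521/127 = 48389/6223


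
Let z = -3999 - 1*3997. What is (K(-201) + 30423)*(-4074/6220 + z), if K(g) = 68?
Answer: -758298882127/3110 ≈ -2.4383e+8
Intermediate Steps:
z = -7996 (z = -3999 - 3997 = -7996)
(K(-201) + 30423)*(-4074/6220 + z) = (68 + 30423)*(-4074/6220 - 7996) = 30491*(-4074*1/6220 - 7996) = 30491*(-2037/3110 - 7996) = 30491*(-24869597/3110) = -758298882127/3110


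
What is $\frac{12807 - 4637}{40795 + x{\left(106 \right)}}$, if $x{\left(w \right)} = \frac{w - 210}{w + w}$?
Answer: $\frac{433010}{2162109} \approx 0.20027$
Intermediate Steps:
$x{\left(w \right)} = \frac{-210 + w}{2 w}$
$\frac{12807 - 4637}{40795 + x{\left(106 \right)}} = \frac{12807 - 4637}{40795 + \frac{-210 + 106}{2 \cdot 106}} = \frac{8170}{40795 + \frac{1}{2} \cdot \frac{1}{106} \left(-104\right)} = \frac{8170}{40795 - \frac{26}{53}} = \frac{8170}{\frac{2162109}{53}} = 8170 \cdot \frac{53}{2162109} = \frac{433010}{2162109}$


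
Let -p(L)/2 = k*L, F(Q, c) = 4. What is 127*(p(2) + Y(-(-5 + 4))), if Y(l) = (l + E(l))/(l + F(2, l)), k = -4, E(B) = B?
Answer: 10414/5 ≈ 2082.8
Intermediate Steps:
Y(l) = 2*l/(4 + l) (Y(l) = (l + l)/(l + 4) = (2*l)/(4 + l) = 2*l/(4 + l))
p(L) = 8*L (p(L) = -(-8)*L = 8*L)
127*(p(2) + Y(-(-5 + 4))) = 127*(8*2 + 2*(-(-5 + 4))/(4 - (-5 + 4))) = 127*(16 + 2*(-1*(-1))/(4 - 1*(-1))) = 127*(16 + 2*1/(4 + 1)) = 127*(16 + 2*1/5) = 127*(16 + 2*1*(1/5)) = 127*(16 + 2/5) = 127*(82/5) = 10414/5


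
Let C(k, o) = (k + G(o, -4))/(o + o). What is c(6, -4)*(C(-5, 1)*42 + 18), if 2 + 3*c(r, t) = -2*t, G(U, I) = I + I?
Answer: -510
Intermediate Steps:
G(U, I) = 2*I
c(r, t) = -2/3 - 2*t/3 (c(r, t) = -2/3 + (-2*t)/3 = -2/3 - 2*t/3)
C(k, o) = (-8 + k)/(2*o) (C(k, o) = (k + 2*(-4))/(o + o) = (k - 8)/((2*o)) = (-8 + k)*(1/(2*o)) = (-8 + k)/(2*o))
c(6, -4)*(C(-5, 1)*42 + 18) = (-2/3 - 2/3*(-4))*(((1/2)*(-8 - 5)/1)*42 + 18) = (-2/3 + 8/3)*(((1/2)*1*(-13))*42 + 18) = 2*(-13/2*42 + 18) = 2*(-273 + 18) = 2*(-255) = -510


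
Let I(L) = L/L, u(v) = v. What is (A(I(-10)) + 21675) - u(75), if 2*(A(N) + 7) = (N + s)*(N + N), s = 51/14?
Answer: 302367/14 ≈ 21598.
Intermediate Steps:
s = 51/14 (s = 51*(1/14) = 51/14 ≈ 3.6429)
I(L) = 1
A(N) = -7 + N*(51/14 + N) (A(N) = -7 + ((N + 51/14)*(N + N))/2 = -7 + ((51/14 + N)*(2*N))/2 = -7 + (2*N*(51/14 + N))/2 = -7 + N*(51/14 + N))
(A(I(-10)) + 21675) - u(75) = ((-7 + 1² + (51/14)*1) + 21675) - 1*75 = ((-7 + 1 + 51/14) + 21675) - 75 = (-33/14 + 21675) - 75 = 303417/14 - 75 = 302367/14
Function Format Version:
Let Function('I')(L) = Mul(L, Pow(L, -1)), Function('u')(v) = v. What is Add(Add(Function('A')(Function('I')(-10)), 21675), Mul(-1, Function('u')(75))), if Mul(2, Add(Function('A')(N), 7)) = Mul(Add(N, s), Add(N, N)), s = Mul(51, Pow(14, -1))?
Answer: Rational(302367, 14) ≈ 21598.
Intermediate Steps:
s = Rational(51, 14) (s = Mul(51, Rational(1, 14)) = Rational(51, 14) ≈ 3.6429)
Function('I')(L) = 1
Function('A')(N) = Add(-7, Mul(N, Add(Rational(51, 14), N))) (Function('A')(N) = Add(-7, Mul(Rational(1, 2), Mul(Add(N, Rational(51, 14)), Add(N, N)))) = Add(-7, Mul(Rational(1, 2), Mul(Add(Rational(51, 14), N), Mul(2, N)))) = Add(-7, Mul(Rational(1, 2), Mul(2, N, Add(Rational(51, 14), N)))) = Add(-7, Mul(N, Add(Rational(51, 14), N))))
Add(Add(Function('A')(Function('I')(-10)), 21675), Mul(-1, Function('u')(75))) = Add(Add(Add(-7, Pow(1, 2), Mul(Rational(51, 14), 1)), 21675), Mul(-1, 75)) = Add(Add(Add(-7, 1, Rational(51, 14)), 21675), -75) = Add(Add(Rational(-33, 14), 21675), -75) = Add(Rational(303417, 14), -75) = Rational(302367, 14)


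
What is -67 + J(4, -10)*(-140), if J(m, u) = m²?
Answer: -2307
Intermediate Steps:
-67 + J(4, -10)*(-140) = -67 + 4²*(-140) = -67 + 16*(-140) = -67 - 2240 = -2307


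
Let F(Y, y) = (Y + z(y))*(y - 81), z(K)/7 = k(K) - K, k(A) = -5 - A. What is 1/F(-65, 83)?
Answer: -1/2524 ≈ -0.00039620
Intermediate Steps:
z(K) = -35 - 14*K (z(K) = 7*((-5 - K) - K) = 7*(-5 - 2*K) = -35 - 14*K)
F(Y, y) = (-81 + y)*(-35 + Y - 14*y) (F(Y, y) = (Y + (-35 - 14*y))*(y - 81) = (-35 + Y - 14*y)*(-81 + y) = (-81 + y)*(-35 + Y - 14*y))
1/F(-65, 83) = 1/(2835 - 81*(-65) - 14*83**2 + 1099*83 - 65*83) = 1/(2835 + 5265 - 14*6889 + 91217 - 5395) = 1/(2835 + 5265 - 96446 + 91217 - 5395) = 1/(-2524) = -1/2524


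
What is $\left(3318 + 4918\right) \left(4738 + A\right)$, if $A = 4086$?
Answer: $72674464$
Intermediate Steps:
$\left(3318 + 4918\right) \left(4738 + A\right) = \left(3318 + 4918\right) \left(4738 + 4086\right) = 8236 \cdot 8824 = 72674464$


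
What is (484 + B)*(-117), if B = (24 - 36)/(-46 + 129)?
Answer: -4698720/83 ≈ -56611.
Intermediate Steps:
B = -12/83 ≈ -0.14458
(484 + B)*(-117) = (484 - 12/83)*(-117) = (40160/83)*(-117) = -4698720/83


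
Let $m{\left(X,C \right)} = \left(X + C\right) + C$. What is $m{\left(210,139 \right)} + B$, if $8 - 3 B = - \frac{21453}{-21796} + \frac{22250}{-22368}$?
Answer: $\frac{89706696289}{182824848} \approx 490.67$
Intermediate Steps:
$m{\left(X,C \right)} = X + 2 C$ ($m{\left(X,C \right)} = \left(C + X\right) + C = X + 2 C$)
$B = \frac{488170465}{182824848}$ ($B = \frac{8}{3} - \frac{- \frac{21453}{-21796} + \frac{22250}{-22368}}{3} = \frac{8}{3} - \frac{\left(-21453\right) \left(- \frac{1}{21796}\right) + 22250 \left(- \frac{1}{22368}\right)}{3} = \frac{8}{3} - \frac{\frac{21453}{21796} - \frac{11125}{11184}}{3} = \frac{8}{3} - - \frac{637537}{182824848} = \frac{8}{3} + \frac{637537}{182824848} = \frac{488170465}{182824848} \approx 2.6702$)
$m{\left(210,139 \right)} + B = \left(210 + 2 \cdot 139\right) + \frac{488170465}{182824848} = \left(210 + 278\right) + \frac{488170465}{182824848} = 488 + \frac{488170465}{182824848} = \frac{89706696289}{182824848}$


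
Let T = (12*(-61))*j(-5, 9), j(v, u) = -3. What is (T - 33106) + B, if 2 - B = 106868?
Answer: -137776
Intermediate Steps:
B = -106866 (B = 2 - 1*106868 = 2 - 106868 = -106866)
T = 2196 (T = (12*(-61))*(-3) = -732*(-3) = 2196)
(T - 33106) + B = (2196 - 33106) - 106866 = -30910 - 106866 = -137776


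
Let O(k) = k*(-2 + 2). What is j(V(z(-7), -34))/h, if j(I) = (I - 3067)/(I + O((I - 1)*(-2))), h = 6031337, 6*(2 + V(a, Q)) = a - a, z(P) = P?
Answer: 3069/12062674 ≈ 0.00025442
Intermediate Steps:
V(a, Q) = -2 (V(a, Q) = -2 + (a - a)/6 = -2 + (⅙)*0 = -2 + 0 = -2)
O(k) = 0 (O(k) = k*0 = 0)
j(I) = (-3067 + I)/I (j(I) = (I - 3067)/(I + 0) = (-3067 + I)/I)
j(V(z(-7), -34))/h = ((-3067 - 2)/(-2))/6031337 = -½*(-3069)*(1/6031337) = (3069/2)*(1/6031337) = 3069/12062674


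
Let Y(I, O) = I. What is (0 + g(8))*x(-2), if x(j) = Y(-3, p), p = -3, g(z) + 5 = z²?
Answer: -177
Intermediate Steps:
g(z) = -5 + z²
x(j) = -3
(0 + g(8))*x(-2) = (0 + (-5 + 8²))*(-3) = (0 + (-5 + 64))*(-3) = (0 + 59)*(-3) = 59*(-3) = -177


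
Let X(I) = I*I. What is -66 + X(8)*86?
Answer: 5438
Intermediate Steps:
X(I) = I²
-66 + X(8)*86 = -66 + 8²*86 = -66 + 64*86 = -66 + 5504 = 5438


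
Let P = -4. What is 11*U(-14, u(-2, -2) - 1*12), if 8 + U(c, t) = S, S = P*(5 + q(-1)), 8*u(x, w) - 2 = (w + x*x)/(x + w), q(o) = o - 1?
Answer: -220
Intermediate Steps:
q(o) = -1 + o
u(x, w) = 1/4 + (w + x**2)/(8*(w + x)) (u(x, w) = 1/4 + ((w + x*x)/(x + w))/8 = 1/4 + ((w + x**2)/(w + x))/8 = 1/4 + (w + x**2)/(8*(w + x)))
S = -12 (S = -4*(5 + (-1 - 1)) = -4*(5 - 2) = -4*3 = -12)
U(c, t) = -20 (U(c, t) = -8 - 12 = -20)
11*U(-14, u(-2, -2) - 1*12) = 11*(-20) = -220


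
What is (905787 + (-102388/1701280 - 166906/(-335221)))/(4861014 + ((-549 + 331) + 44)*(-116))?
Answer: 43047909000146541/231980880465357520 ≈ 0.18557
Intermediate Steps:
(905787 + (-102388/1701280 - 166906/(-335221)))/(4861014 + ((-549 + 331) + 44)*(-116)) = (905787 + (-102388*1/1701280 - 166906*(-1/335221)))/(4861014 + (-218 + 44)*(-116)) = (905787 + (-25597/425320 + 166906/335221))/(4861014 - 174*(-116)) = (905787 + 62407807983/142576195720)/(4861014 + 20184) = (129143727000439623/142576195720)/4881198 = (129143727000439623/142576195720)*(1/4881198) = 43047909000146541/231980880465357520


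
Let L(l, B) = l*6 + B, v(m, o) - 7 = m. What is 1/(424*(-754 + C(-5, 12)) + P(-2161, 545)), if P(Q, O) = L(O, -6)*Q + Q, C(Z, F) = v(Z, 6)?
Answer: -1/7374513 ≈ -1.3560e-7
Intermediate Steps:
v(m, o) = 7 + m
L(l, B) = B + 6*l (L(l, B) = 6*l + B = B + 6*l)
C(Z, F) = 7 + Z
P(Q, O) = Q + Q*(-6 + 6*O) (P(Q, O) = (-6 + 6*O)*Q + Q = Q*(-6 + 6*O) + Q = Q + Q*(-6 + 6*O))
1/(424*(-754 + C(-5, 12)) + P(-2161, 545)) = 1/(424*(-754 + (7 - 5)) - 2161*(-5 + 6*545)) = 1/(424*(-754 + 2) - 2161*(-5 + 3270)) = 1/(424*(-752) - 2161*3265) = 1/(-318848 - 7055665) = 1/(-7374513) = -1/7374513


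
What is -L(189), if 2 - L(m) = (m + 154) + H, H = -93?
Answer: 248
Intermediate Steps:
L(m) = -59 - m (L(m) = 2 - ((m + 154) - 93) = 2 - ((154 + m) - 93) = 2 - (61 + m) = 2 + (-61 - m) = -59 - m)
-L(189) = -(-59 - 1*189) = -(-59 - 189) = -1*(-248) = 248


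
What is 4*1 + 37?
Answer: 41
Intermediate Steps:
4*1 + 37 = 4 + 37 = 41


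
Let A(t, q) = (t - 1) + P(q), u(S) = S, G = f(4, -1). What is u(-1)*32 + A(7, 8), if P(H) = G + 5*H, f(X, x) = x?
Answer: 13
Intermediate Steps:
G = -1
P(H) = -1 + 5*H
A(t, q) = -2 + t + 5*q (A(t, q) = (t - 1) + (-1 + 5*q) = (-1 + t) + (-1 + 5*q) = -2 + t + 5*q)
u(-1)*32 + A(7, 8) = -1*32 + (-2 + 7 + 5*8) = -32 + (-2 + 7 + 40) = -32 + 45 = 13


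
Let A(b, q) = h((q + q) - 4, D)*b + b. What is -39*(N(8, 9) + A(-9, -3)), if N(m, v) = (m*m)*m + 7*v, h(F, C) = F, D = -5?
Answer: -25584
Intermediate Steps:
A(b, q) = b + b*(-4 + 2*q) (A(b, q) = ((q + q) - 4)*b + b = (2*q - 4)*b + b = (-4 + 2*q)*b + b = b*(-4 + 2*q) + b = b + b*(-4 + 2*q))
N(m, v) = m³ + 7*v (N(m, v) = m²*m + 7*v = m³ + 7*v)
-39*(N(8, 9) + A(-9, -3)) = -39*((8³ + 7*9) - 9*(-3 + 2*(-3))) = -39*((512 + 63) - 9*(-3 - 6)) = -39*(575 - 9*(-9)) = -39*(575 + 81) = -39*656 = -25584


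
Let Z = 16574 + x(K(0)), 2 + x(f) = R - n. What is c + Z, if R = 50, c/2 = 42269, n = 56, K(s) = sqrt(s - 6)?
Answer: 101104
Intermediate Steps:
K(s) = sqrt(-6 + s)
c = 84538 (c = 2*42269 = 84538)
x(f) = -8 (x(f) = -2 + (50 - 1*56) = -2 + (50 - 56) = -2 - 6 = -8)
Z = 16566 (Z = 16574 - 8 = 16566)
c + Z = 84538 + 16566 = 101104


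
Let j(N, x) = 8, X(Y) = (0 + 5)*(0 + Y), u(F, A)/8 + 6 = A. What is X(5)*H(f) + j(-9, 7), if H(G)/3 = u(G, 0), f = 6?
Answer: -3592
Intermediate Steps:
u(F, A) = -48 + 8*A
H(G) = -144 (H(G) = 3*(-48 + 8*0) = 3*(-48 + 0) = 3*(-48) = -144)
X(Y) = 5*Y
X(5)*H(f) + j(-9, 7) = (5*5)*(-144) + 8 = 25*(-144) + 8 = -3600 + 8 = -3592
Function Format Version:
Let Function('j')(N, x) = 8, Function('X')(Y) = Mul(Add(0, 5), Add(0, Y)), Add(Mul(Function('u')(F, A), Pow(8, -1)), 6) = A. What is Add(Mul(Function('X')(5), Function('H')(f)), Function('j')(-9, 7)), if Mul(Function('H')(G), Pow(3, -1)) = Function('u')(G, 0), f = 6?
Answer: -3592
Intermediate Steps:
Function('u')(F, A) = Add(-48, Mul(8, A))
Function('H')(G) = -144 (Function('H')(G) = Mul(3, Add(-48, Mul(8, 0))) = Mul(3, Add(-48, 0)) = Mul(3, -48) = -144)
Function('X')(Y) = Mul(5, Y)
Add(Mul(Function('X')(5), Function('H')(f)), Function('j')(-9, 7)) = Add(Mul(Mul(5, 5), -144), 8) = Add(Mul(25, -144), 8) = Add(-3600, 8) = -3592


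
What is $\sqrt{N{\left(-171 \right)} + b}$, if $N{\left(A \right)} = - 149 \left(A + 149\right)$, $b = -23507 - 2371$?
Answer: $10 i \sqrt{226} \approx 150.33 i$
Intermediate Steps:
$b = -25878$ ($b = -23507 - 2371 = -25878$)
$N{\left(A \right)} = -22201 - 149 A$ ($N{\left(A \right)} = - 149 \left(149 + A\right) = -22201 - 149 A$)
$\sqrt{N{\left(-171 \right)} + b} = \sqrt{\left(-22201 - -25479\right) - 25878} = \sqrt{\left(-22201 + 25479\right) - 25878} = \sqrt{3278 - 25878} = \sqrt{-22600} = 10 i \sqrt{226}$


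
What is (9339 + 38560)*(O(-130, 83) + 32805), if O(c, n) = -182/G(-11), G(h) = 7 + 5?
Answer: 9423601361/6 ≈ 1.5706e+9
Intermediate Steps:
G(h) = 12
O(c, n) = -91/6 (O(c, n) = -182/12 = -182*1/12 = -91/6)
(9339 + 38560)*(O(-130, 83) + 32805) = (9339 + 38560)*(-91/6 + 32805) = 47899*(196739/6) = 9423601361/6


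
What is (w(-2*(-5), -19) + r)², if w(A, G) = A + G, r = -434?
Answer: 196249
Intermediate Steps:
(w(-2*(-5), -19) + r)² = ((-2*(-5) - 19) - 434)² = ((10 - 19) - 434)² = (-9 - 434)² = (-443)² = 196249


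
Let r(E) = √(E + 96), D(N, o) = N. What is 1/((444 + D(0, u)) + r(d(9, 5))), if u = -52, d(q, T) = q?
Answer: 148/65677 - √105/197031 ≈ 0.0022014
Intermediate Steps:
r(E) = √(96 + E)
1/((444 + D(0, u)) + r(d(9, 5))) = 1/((444 + 0) + √(96 + 9)) = 1/(444 + √105)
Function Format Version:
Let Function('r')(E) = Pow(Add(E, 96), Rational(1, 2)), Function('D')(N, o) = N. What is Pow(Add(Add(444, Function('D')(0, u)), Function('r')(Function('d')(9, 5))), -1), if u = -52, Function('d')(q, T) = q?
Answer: Add(Rational(148, 65677), Mul(Rational(-1, 197031), Pow(105, Rational(1, 2)))) ≈ 0.0022014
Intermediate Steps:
Function('r')(E) = Pow(Add(96, E), Rational(1, 2))
Pow(Add(Add(444, Function('D')(0, u)), Function('r')(Function('d')(9, 5))), -1) = Pow(Add(Add(444, 0), Pow(Add(96, 9), Rational(1, 2))), -1) = Pow(Add(444, Pow(105, Rational(1, 2))), -1)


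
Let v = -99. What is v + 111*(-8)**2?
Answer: 7005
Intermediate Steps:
v + 111*(-8)**2 = -99 + 111*(-8)**2 = -99 + 111*64 = -99 + 7104 = 7005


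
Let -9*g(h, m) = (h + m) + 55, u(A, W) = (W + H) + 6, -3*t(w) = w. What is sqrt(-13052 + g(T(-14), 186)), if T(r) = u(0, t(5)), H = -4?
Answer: 2*I*sqrt(264846)/9 ≈ 114.36*I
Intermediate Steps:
t(w) = -w/3
u(A, W) = 2 + W (u(A, W) = (W - 4) + 6 = (-4 + W) + 6 = 2 + W)
T(r) = 1/3 (T(r) = 2 - 1/3*5 = 2 - 5/3 = 1/3)
g(h, m) = -55/9 - h/9 - m/9 (g(h, m) = -((h + m) + 55)/9 = -(55 + h + m)/9 = -55/9 - h/9 - m/9)
sqrt(-13052 + g(T(-14), 186)) = sqrt(-13052 + (-55/9 - 1/9*1/3 - 1/9*186)) = sqrt(-13052 + (-55/9 - 1/27 - 62/3)) = sqrt(-13052 - 724/27) = sqrt(-353128/27) = 2*I*sqrt(264846)/9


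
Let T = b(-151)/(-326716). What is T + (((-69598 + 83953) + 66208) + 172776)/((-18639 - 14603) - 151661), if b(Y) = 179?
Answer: -82803002361/60410768548 ≈ -1.3707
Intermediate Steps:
T = -179/326716 (T = 179/(-326716) = 179*(-1/326716) = -179/326716 ≈ -0.00054788)
T + (((-69598 + 83953) + 66208) + 172776)/((-18639 - 14603) - 151661) = -179/326716 + (((-69598 + 83953) + 66208) + 172776)/((-18639 - 14603) - 151661) = -179/326716 + ((14355 + 66208) + 172776)/(-33242 - 151661) = -179/326716 + (80563 + 172776)/(-184903) = -179/326716 + 253339*(-1/184903) = -179/326716 - 253339/184903 = -82803002361/60410768548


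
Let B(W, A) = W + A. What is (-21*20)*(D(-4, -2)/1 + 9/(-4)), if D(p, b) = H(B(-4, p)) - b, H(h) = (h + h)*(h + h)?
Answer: -107415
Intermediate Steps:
B(W, A) = A + W
H(h) = 4*h² (H(h) = (2*h)*(2*h) = 4*h²)
D(p, b) = -b + 4*(-4 + p)² (D(p, b) = 4*(p - 4)² - b = 4*(-4 + p)² - b = -b + 4*(-4 + p)²)
(-21*20)*(D(-4, -2)/1 + 9/(-4)) = (-21*20)*((-1*(-2) + 4*(-4 - 4)²)/1 + 9/(-4)) = -420*((2 + 4*(-8)²)*1 + 9*(-¼)) = -420*((2 + 4*64)*1 - 9/4) = -420*((2 + 256)*1 - 9/4) = -420*(258*1 - 9/4) = -420*(258 - 9/4) = -420*1023/4 = -107415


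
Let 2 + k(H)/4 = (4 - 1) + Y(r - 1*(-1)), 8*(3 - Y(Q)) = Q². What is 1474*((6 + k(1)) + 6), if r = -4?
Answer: 34639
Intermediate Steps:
Y(Q) = 3 - Q²/8
k(H) = 23/2 (k(H) = -8 + 4*((4 - 1) + (3 - (-4 - 1*(-1))²/8)) = -8 + 4*(3 + (3 - (-4 + 1)²/8)) = -8 + 4*(3 + (3 - ⅛*(-3)²)) = -8 + 4*(3 + (3 - ⅛*9)) = -8 + 4*(3 + (3 - 9/8)) = -8 + 4*(3 + 15/8) = -8 + 4*(39/8) = -8 + 39/2 = 23/2)
1474*((6 + k(1)) + 6) = 1474*((6 + 23/2) + 6) = 1474*(35/2 + 6) = 1474*(47/2) = 34639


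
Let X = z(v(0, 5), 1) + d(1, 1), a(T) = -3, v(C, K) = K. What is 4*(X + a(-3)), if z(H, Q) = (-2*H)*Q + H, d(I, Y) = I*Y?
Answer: -28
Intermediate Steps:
z(H, Q) = H - 2*H*Q (z(H, Q) = -2*H*Q + H = H - 2*H*Q)
X = -4 (X = 5*(1 - 2*1) + 1*1 = 5*(1 - 2) + 1 = 5*(-1) + 1 = -5 + 1 = -4)
4*(X + a(-3)) = 4*(-4 - 3) = 4*(-7) = -28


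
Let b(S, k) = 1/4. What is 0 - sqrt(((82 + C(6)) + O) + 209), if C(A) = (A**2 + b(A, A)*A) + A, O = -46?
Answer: -sqrt(1154)/2 ≈ -16.985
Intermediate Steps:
b(S, k) = 1/4
C(A) = A**2 + 5*A/4 (C(A) = (A**2 + A/4) + A = A**2 + 5*A/4)
0 - sqrt(((82 + C(6)) + O) + 209) = 0 - sqrt(((82 + (1/4)*6*(5 + 4*6)) - 46) + 209) = 0 - sqrt(((82 + (1/4)*6*(5 + 24)) - 46) + 209) = 0 - sqrt(((82 + (1/4)*6*29) - 46) + 209) = 0 - sqrt(((82 + 87/2) - 46) + 209) = 0 - sqrt((251/2 - 46) + 209) = 0 - sqrt(159/2 + 209) = 0 - sqrt(577/2) = 0 - sqrt(1154)/2 = -sqrt(1154)/2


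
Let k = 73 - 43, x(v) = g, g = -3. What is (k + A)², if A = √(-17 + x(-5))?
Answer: 880 + 120*I*√5 ≈ 880.0 + 268.33*I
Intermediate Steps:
x(v) = -3
A = 2*I*√5 (A = √(-17 - 3) = √(-20) = 2*I*√5 ≈ 4.4721*I)
k = 30
(k + A)² = (30 + 2*I*√5)²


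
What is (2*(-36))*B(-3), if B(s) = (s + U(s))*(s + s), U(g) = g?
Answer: -2592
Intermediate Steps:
B(s) = 4*s² (B(s) = (s + s)*(s + s) = (2*s)*(2*s) = 4*s²)
(2*(-36))*B(-3) = (2*(-36))*(4*(-3)²) = -288*9 = -72*36 = -2592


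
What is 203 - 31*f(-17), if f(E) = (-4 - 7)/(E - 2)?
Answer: 3516/19 ≈ 185.05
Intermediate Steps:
f(E) = -11/(-2 + E)
203 - 31*f(-17) = 203 - (-341)/(-2 - 17) = 203 - (-341)/(-19) = 203 - (-341)*(-1)/19 = 203 - 31*11/19 = 203 - 341/19 = 3516/19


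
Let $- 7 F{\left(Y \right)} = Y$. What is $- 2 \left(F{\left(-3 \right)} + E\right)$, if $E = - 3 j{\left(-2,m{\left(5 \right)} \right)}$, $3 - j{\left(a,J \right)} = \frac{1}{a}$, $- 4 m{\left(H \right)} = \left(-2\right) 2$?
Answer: $\frac{141}{7} \approx 20.143$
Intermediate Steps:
$F{\left(Y \right)} = - \frac{Y}{7}$
$m{\left(H \right)} = 1$ ($m{\left(H \right)} = - \frac{\left(-2\right) 2}{4} = \left(- \frac{1}{4}\right) \left(-4\right) = 1$)
$j{\left(a,J \right)} = 3 - \frac{1}{a}$
$E = - \frac{21}{2}$ ($E = - 3 \left(3 - \frac{1}{-2}\right) = - 3 \left(3 - - \frac{1}{2}\right) = - 3 \left(3 + \frac{1}{2}\right) = \left(-3\right) \frac{7}{2} = - \frac{21}{2} \approx -10.5$)
$- 2 \left(F{\left(-3 \right)} + E\right) = - 2 \left(\left(- \frac{1}{7}\right) \left(-3\right) - \frac{21}{2}\right) = - 2 \left(\frac{3}{7} - \frac{21}{2}\right) = \left(-2\right) \left(- \frac{141}{14}\right) = \frac{141}{7}$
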